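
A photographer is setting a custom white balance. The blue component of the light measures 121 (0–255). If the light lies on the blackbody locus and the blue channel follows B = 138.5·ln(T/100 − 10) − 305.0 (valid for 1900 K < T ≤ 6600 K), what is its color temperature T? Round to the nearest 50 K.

3150 K

ln(t − 10) = (121 + 305.0) / 138.5 = 3.0758.
t − 10 = e^3.0758 = 21.667, so t = 31.667.
T = 100·t = 3167 K → 3150 K to the nearest 50 K.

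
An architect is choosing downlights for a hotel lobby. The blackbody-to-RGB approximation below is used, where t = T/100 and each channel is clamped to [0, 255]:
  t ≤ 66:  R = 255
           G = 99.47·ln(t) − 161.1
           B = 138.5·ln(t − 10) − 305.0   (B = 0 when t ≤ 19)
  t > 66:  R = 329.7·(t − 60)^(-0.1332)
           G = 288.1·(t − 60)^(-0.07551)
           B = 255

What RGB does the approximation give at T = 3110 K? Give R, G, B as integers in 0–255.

R=255, G=181, B=117

t = 3110/100 = 31.1; the t ≤ 66 branch applies.
R = 255 by definition for t ≤ 66.
G = 99.47·ln 31.1 − 161.1 = 99.47·3.4372 − 161.1 = 180.799.
B = 138.5·ln(31.1 − 10) − 305.0 = 138.5·ln 21.1 − 305.0 = 138.5·3.0493 − 305.0 = 117.324.
Rounded: (255, 181, 117).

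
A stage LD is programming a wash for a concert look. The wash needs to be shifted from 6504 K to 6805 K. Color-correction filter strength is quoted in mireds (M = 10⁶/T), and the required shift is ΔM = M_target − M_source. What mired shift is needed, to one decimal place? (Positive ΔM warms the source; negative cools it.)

-6.8 mireds

M_source = 10⁶/6504 = 153.752; M_target = 10⁶/6805 = 146.951.
ΔM = 146.951 − 153.752 = -6.801 → -6.8 mireds, a cooling shift.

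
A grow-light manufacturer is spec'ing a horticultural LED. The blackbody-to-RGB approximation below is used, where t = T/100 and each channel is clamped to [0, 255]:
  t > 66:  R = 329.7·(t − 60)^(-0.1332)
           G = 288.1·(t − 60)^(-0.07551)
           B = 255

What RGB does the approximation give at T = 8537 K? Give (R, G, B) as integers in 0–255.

t = 8537/100 = 85.37; the t > 66 branch applies.
R = 329.7·(85.37 − 60)^(-0.1332) = 329.7·25.37^(-0.1332) = 329.7·0.65005 = 214.320.
G = 288.1·(85.37 − 60)^(-0.07551) = 288.1·25.37^(-0.07551) = 288.1·0.78336 = 225.685.
B = 255 by definition for t > 66.
Rounded: (214, 226, 255).

(214, 226, 255)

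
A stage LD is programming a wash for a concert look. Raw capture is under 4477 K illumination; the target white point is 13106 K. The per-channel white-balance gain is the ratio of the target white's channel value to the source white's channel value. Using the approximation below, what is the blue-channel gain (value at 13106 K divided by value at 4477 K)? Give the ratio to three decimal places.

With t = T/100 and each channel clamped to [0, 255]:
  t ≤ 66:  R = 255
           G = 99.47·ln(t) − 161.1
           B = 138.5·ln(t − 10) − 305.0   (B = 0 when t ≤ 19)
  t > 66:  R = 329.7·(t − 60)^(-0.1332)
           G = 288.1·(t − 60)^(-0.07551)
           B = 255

At 4477 K (t = 44.77):
  B = 138.5·ln(44.77 − 10) − 305.0 = 138.5·ln 34.77 − 305.0 = 138.5·3.5488 − 305.0 = 186.503.
At 13106 K (t = 131.06):
  B = 255 by definition for t > 66.
Gain = 255.000 / 186.503 = 1.3673 → 1.367.

1.367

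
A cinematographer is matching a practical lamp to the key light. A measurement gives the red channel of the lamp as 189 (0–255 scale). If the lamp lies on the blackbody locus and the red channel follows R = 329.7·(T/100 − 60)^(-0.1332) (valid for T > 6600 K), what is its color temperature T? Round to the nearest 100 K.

12500 K

(t − 60)^(-0.1332) = 189/329.7 = 0.57325.
t − 60 = 0.57325^(1/-0.1332) = 0.57325^(-7.508) = 65.199, so t = 125.199.
T = 100·t = 12520 K → 12500 K to the nearest 100 K.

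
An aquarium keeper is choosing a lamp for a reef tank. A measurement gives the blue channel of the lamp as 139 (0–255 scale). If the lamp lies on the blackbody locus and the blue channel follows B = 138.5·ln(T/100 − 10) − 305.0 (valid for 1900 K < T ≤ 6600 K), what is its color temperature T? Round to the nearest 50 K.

3450 K

ln(t − 10) = (139 + 305.0) / 138.5 = 3.2058.
t − 10 = e^3.2058 = 24.675, so t = 34.675.
T = 100·t = 3467 K → 3450 K to the nearest 50 K.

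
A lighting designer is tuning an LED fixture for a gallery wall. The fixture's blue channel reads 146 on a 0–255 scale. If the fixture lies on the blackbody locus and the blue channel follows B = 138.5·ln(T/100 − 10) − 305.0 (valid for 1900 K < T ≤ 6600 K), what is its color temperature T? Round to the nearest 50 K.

ln(t − 10) = (146 + 305.0) / 138.5 = 3.2563.
t − 10 = e^3.2563 = 25.954, so t = 35.954.
T = 100·t = 3595 K → 3600 K to the nearest 50 K.

3600 K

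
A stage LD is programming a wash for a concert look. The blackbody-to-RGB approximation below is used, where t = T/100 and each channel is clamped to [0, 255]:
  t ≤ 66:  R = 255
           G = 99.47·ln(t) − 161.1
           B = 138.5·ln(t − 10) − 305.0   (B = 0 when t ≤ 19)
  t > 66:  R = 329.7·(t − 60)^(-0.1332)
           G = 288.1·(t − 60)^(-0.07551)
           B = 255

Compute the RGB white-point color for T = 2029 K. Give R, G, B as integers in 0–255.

R=255, G=138, B=18

t = 2029/100 = 20.29; the t ≤ 66 branch applies.
R = 255 by definition for t ≤ 66.
G = 99.47·ln 20.29 − 161.1 = 99.47·3.0101 − 161.1 = 138.317.
B = 138.5·ln(20.29 − 10) − 305.0 = 138.5·ln 10.29 − 305.0 = 138.5·2.3312 − 305.0 = 17.867.
Rounded: (255, 138, 18).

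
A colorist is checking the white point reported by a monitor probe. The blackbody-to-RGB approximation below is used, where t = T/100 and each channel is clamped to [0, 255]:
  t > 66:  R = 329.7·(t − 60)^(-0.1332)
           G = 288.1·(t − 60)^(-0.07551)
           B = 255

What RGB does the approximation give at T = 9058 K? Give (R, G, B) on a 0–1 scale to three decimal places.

(0.820, 0.873, 1.000)

t = 9058/100 = 90.58; the t > 66 branch applies.
R = 329.7·(90.58 − 60)^(-0.1332) = 329.7·30.58^(-0.1332) = 329.7·0.63407 = 209.054.
G = 288.1·(90.58 − 60)^(-0.07551) = 288.1·30.58^(-0.07551) = 288.1·0.77239 = 222.525.
B = 255 by definition for t > 66.
Dividing each by 255: (0.8198, 0.8726, 1.0000) → (0.820, 0.873, 1.000).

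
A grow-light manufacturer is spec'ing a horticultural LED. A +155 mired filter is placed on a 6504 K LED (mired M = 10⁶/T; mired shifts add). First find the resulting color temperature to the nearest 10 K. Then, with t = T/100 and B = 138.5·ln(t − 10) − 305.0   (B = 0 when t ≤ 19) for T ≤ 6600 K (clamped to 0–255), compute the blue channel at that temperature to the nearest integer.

126

M_in = 10⁶/6504 = 153.75; M_out = 153.75 + (+155) = 308.75.
T_out = 10⁶/308.75 = 3238.9 K → 3240 K; t = 32.4.
B = 138.5·ln(32.4 − 10) − 305.0 = 138.5·ln 22.4 − 305.0 = 138.5·3.1091 − 305.0 = 125.605.
Rounded: 126.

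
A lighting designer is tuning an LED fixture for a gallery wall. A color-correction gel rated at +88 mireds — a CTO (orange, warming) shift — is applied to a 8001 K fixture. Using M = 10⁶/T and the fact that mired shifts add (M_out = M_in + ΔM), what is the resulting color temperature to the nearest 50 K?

M_in = 10⁶/8001 = 124.98 mireds.
M_out = 124.98 + (+88) = 212.98 mireds.
T_out = 10⁶/212.98 = 4695.2 K → 4700 K.

4700 K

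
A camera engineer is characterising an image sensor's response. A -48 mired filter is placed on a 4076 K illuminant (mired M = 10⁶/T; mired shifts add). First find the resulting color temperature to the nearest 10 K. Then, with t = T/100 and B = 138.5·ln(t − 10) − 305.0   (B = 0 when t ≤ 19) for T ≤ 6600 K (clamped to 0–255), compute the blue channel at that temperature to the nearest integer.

M_in = 10⁶/4076 = 245.34; M_out = 245.34 + (-48) = 197.34.
T_out = 10⁶/197.34 = 5067.4 K → 5070 K; t = 50.7.
B = 138.5·ln(50.7 − 10) − 305.0 = 138.5·ln 40.7 − 305.0 = 138.5·3.7062 − 305.0 = 208.313.
Rounded: 208.

208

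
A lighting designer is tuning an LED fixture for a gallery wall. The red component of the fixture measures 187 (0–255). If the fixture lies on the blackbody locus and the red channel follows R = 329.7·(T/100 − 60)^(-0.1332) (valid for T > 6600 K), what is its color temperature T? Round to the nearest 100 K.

(t − 60)^(-0.1332) = 187/329.7 = 0.56718.
t − 60 = 0.56718^(1/-0.1332) = 0.56718^(-7.508) = 70.620, so t = 130.620.
T = 100·t = 13062 K → 13100 K to the nearest 100 K.

13100 K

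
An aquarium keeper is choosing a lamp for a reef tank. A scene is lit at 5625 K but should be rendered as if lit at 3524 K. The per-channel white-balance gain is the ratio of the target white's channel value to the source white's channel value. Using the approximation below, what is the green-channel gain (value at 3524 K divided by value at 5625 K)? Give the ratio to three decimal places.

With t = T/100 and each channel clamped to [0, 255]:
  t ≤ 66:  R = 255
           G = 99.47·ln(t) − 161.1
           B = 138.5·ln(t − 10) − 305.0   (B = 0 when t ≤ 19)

At 5625 K (t = 56.25):
  G = 99.47·ln 56.25 − 161.1 = 99.47·4.0298 − 161.1 = 239.745.
At 3524 K (t = 35.24):
  G = 99.47·ln 35.24 − 161.1 = 99.47·3.5622 − 161.1 = 193.230.
Gain = 193.230 / 239.745 = 0.8060 → 0.806.

0.806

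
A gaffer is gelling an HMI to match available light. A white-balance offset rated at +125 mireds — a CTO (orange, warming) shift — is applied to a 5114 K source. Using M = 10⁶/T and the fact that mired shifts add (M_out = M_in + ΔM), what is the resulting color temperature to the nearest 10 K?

M_in = 10⁶/5114 = 195.54 mireds.
M_out = 195.54 + (+125) = 320.54 mireds.
T_out = 10⁶/320.54 = 3119.7 K → 3120 K.

3120 K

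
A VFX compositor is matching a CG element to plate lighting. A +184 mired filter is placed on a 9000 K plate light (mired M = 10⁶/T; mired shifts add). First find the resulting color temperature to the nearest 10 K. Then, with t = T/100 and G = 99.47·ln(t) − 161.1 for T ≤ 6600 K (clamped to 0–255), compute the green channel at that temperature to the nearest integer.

189

M_in = 10⁶/9000 = 111.11; M_out = 111.11 + (+184) = 295.11.
T_out = 10⁶/295.11 = 3388.6 K → 3390 K; t = 33.9.
G = 99.47·ln 33.9 − 161.1 = 99.47·3.5234 − 161.1 = 189.374.
Rounded: 189.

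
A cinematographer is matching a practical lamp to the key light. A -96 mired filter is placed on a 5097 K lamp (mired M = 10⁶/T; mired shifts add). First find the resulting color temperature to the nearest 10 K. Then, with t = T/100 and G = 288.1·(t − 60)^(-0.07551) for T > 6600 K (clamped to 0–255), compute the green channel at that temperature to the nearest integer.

218

M_in = 10⁶/5097 = 196.19; M_out = 196.19 + (-96) = 100.19.
T_out = 10⁶/100.19 = 9980.7 K → 9980 K; t = 99.8.
G = 288.1·(99.8 − 60)^(-0.07551) = 288.1·39.8^(-0.07551) = 288.1·0.75717 = 218.140.
Rounded: 218.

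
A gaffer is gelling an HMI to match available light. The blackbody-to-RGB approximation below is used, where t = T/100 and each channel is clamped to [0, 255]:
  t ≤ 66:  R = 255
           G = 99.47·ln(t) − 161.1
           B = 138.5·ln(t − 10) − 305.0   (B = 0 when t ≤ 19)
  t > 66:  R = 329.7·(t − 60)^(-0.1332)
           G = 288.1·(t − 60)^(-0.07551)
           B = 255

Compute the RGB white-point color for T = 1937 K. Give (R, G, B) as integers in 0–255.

t = 1937/100 = 19.37; the t ≤ 66 branch applies.
R = 255 by definition for t ≤ 66.
G = 99.47·ln 19.37 − 161.1 = 99.47·2.9637 − 161.1 = 133.702.
B = 138.5·ln(19.37 − 10) − 305.0 = 138.5·ln 9.37 − 305.0 = 138.5·2.2375 − 305.0 = 4.896.
Rounded: (255, 134, 5).

(255, 134, 5)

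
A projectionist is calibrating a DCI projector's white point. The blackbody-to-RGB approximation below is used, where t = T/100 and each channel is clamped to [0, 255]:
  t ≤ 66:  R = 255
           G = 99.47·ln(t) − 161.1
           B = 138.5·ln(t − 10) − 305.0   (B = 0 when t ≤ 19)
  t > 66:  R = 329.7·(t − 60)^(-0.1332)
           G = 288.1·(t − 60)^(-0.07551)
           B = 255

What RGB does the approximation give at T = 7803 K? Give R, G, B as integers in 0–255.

R=224, G=232, B=255

t = 7803/100 = 78.03; the t > 66 branch applies.
R = 329.7·(78.03 − 60)^(-0.1332) = 329.7·18.03^(-0.1332) = 329.7·0.68030 = 224.295.
G = 288.1·(78.03 − 60)^(-0.07551) = 288.1·18.03^(-0.07551) = 288.1·0.80382 = 231.581.
B = 255 by definition for t > 66.
Rounded: (224, 232, 255).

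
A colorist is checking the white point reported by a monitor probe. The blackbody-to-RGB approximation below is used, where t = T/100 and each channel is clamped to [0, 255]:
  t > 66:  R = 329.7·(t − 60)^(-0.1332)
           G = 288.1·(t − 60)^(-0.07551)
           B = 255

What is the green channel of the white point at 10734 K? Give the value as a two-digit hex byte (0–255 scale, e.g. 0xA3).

t = 10734/100 = 107.34; the t > 66 branch applies.
G = 288.1·(107.34 − 60)^(-0.07551) = 288.1·47.34^(-0.07551) = 288.1·0.74731 = 215.301.
Rounded: 215; in hex, 0xD7.

0xD7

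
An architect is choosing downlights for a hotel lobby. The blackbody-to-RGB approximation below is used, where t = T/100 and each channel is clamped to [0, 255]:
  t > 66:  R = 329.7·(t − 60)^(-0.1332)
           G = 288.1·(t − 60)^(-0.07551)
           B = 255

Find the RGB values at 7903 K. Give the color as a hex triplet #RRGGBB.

#DFE7FF

t = 7903/100 = 79.03; the t > 66 branch applies.
R = 329.7·(79.03 − 60)^(-0.1332) = 329.7·19.03^(-0.1332) = 329.7·0.67543 = 222.688.
G = 288.1·(79.03 − 60)^(-0.07551) = 288.1·19.03^(-0.07551) = 288.1·0.80055 = 230.639.
B = 255 by definition for t > 66.
Rounded: (223, 231, 255).
In hex: #DFE7FF.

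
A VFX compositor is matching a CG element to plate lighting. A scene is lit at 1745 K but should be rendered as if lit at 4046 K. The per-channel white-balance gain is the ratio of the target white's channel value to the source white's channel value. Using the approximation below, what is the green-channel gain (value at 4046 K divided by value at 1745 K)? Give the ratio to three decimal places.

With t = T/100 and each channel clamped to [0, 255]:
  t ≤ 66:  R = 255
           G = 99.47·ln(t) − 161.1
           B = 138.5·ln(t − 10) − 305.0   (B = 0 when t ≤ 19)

1.678

At 1745 K (t = 17.45):
  G = 99.47·ln 17.45 − 161.1 = 99.47·2.8593 − 161.1 = 123.319.
At 4046 K (t = 40.46):
  G = 99.47·ln 40.46 − 161.1 = 99.47·3.7003 − 161.1 = 206.970.
Gain = 206.970 / 123.319 = 1.6783 → 1.678.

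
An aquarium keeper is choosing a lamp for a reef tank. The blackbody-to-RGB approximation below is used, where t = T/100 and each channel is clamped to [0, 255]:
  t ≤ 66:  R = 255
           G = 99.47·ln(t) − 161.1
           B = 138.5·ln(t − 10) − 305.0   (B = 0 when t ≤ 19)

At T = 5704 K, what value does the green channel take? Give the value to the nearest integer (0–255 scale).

241

t = 5704/100 = 57.04; the t ≤ 66 branch applies.
G = 99.47·ln 57.04 − 161.1 = 99.47·4.0438 − 161.1 = 241.132.
Rounded: 241.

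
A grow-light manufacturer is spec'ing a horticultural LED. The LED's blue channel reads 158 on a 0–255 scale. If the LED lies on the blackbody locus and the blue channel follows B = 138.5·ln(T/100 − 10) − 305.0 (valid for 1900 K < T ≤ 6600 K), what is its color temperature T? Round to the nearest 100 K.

ln(t − 10) = (158 + 305.0) / 138.5 = 3.3430.
t − 10 = e^3.3430 = 28.303, so t = 38.303.
T = 100·t = 3830 K → 3800 K to the nearest 100 K.

3800 K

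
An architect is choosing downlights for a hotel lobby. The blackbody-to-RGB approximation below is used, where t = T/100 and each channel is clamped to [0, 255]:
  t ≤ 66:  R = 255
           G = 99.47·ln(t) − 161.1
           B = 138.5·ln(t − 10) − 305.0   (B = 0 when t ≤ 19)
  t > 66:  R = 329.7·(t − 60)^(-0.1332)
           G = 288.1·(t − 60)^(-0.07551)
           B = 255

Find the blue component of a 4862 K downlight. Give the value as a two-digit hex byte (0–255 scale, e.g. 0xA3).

t = 4862/100 = 48.62; the t ≤ 66 branch applies.
B = 138.5·ln(48.62 − 10) − 305.0 = 138.5·ln 38.62 − 305.0 = 138.5·3.6538 − 305.0 = 201.047.
Rounded: 201; in hex, 0xC9.

0xC9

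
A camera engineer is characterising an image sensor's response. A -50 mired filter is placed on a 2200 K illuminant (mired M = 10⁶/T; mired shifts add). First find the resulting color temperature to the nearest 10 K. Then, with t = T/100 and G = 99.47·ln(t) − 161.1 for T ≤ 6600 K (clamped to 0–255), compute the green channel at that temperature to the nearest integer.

M_in = 10⁶/2200 = 454.55; M_out = 454.55 + (-50) = 404.55.
T_out = 10⁶/404.55 = 2471.9 K → 2470 K; t = 24.7.
G = 99.47·ln 24.7 − 161.1 = 99.47·3.2068 − 161.1 = 157.881.
Rounded: 158.

158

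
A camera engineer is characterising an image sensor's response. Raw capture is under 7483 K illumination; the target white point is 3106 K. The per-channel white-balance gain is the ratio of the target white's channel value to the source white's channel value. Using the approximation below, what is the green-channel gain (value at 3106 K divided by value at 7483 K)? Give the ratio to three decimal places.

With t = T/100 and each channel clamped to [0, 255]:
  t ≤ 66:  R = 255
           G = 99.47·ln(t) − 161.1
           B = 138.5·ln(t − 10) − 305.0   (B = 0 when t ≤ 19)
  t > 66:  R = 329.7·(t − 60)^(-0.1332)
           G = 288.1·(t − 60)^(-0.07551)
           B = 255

At 7483 K (t = 74.83):
  G = 288.1·(74.83 − 60)^(-0.07551) = 288.1·14.83^(-0.07551) = 288.1·0.81577 = 235.023.
At 3106 K (t = 31.06):
  G = 99.47·ln 31.06 − 161.1 = 99.47·3.4359 − 161.1 = 180.671.
Gain = 180.671 / 235.023 = 0.7687 → 0.769.

0.769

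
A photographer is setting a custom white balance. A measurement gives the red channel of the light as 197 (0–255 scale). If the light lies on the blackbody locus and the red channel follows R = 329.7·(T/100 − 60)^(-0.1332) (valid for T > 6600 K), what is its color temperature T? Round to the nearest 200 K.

10800 K

(t − 60)^(-0.1332) = 197/329.7 = 0.59751.
t − 60 = 0.59751^(1/-0.1332) = 0.59751^(-7.508) = 47.761, so t = 107.761.
T = 100·t = 10776 K → 10800 K to the nearest 200 K.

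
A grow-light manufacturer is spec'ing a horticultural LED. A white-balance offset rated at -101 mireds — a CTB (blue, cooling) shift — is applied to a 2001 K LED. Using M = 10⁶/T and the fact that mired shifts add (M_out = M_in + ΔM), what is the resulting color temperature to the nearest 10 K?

M_in = 10⁶/2001 = 499.75 mireds.
M_out = 499.75 + (-101) = 398.75 mireds.
T_out = 10⁶/398.75 = 2507.8 K → 2510 K.

2510 K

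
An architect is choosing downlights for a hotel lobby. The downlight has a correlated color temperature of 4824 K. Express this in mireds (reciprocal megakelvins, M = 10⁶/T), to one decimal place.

207.3 mireds

M = 10⁶ / 4824 = 207.297 → 207.3 mireds.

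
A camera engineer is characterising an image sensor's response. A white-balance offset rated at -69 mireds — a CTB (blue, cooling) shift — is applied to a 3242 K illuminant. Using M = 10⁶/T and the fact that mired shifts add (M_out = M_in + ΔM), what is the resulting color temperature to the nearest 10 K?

4180 K

M_in = 10⁶/3242 = 308.45 mireds.
M_out = 308.45 + (-69) = 239.45 mireds.
T_out = 10⁶/239.45 = 4176.2 K → 4180 K.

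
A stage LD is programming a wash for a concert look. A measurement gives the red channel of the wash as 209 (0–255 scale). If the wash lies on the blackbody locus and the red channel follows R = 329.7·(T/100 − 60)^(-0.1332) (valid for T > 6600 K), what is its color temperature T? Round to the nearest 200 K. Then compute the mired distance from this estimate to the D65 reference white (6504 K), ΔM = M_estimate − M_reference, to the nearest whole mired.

-43 mireds

(t − 60)^(-0.1332) = 209/329.7 = 0.63391.
t − 60 = 0.63391^(1/-0.1332) = 0.63391^(-7.508) = 30.639, so t = 90.639.
T = 100·t = 9064 K → 9000 K to the nearest 200 K.
M_estimate = 10⁶/9000 = 111.11; M_reference = 10⁶/6504 = 153.75.
ΔM = 111.11 − 153.75 = -42.64 → -43 mireds.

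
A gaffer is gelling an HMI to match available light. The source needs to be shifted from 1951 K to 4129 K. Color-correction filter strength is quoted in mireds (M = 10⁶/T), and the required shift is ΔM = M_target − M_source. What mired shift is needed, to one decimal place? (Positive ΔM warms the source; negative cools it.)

-270.4 mireds

M_source = 10⁶/1951 = 512.558; M_target = 10⁶/4129 = 242.189.
ΔM = 242.189 − 512.558 = -270.368 → -270.4 mireds, a cooling shift.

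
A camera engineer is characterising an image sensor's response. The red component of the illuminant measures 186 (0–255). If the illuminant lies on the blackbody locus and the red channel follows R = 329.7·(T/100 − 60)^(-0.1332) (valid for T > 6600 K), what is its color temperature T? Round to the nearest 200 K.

(t − 60)^(-0.1332) = 186/329.7 = 0.56415.
t − 60 = 0.56415^(1/-0.1332) = 0.56415^(-7.508) = 73.521, so t = 133.521.
T = 100·t = 13352 K → 13400 K to the nearest 200 K.

13400 K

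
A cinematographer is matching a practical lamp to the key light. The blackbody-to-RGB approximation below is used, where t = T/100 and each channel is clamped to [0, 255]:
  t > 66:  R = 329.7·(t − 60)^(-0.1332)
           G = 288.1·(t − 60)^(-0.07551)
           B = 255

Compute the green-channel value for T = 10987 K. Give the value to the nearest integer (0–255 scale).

t = 10987/100 = 109.87; the t > 66 branch applies.
G = 288.1·(109.87 − 60)^(-0.07551) = 288.1·49.87^(-0.07551) = 288.1·0.74438 = 214.457.
Rounded: 214.

214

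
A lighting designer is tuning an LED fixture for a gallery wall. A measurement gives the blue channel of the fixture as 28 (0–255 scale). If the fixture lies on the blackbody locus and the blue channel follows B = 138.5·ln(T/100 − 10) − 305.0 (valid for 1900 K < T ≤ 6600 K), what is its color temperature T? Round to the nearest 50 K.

2100 K

ln(t − 10) = (28 + 305.0) / 138.5 = 2.4043.
t − 10 = e^2.4043 = 11.071, so t = 21.071.
T = 100·t = 2107 K → 2100 K to the nearest 50 K.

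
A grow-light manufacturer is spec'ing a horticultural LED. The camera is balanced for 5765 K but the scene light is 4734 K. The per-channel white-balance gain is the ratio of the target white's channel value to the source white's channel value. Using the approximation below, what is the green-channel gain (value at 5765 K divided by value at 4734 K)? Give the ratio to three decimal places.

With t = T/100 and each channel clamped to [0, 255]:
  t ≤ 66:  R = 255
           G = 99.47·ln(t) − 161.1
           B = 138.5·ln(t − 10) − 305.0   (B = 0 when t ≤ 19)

At 4734 K (t = 47.34):
  G = 99.47·ln 47.34 − 161.1 = 99.47·3.8574 − 161.1 = 222.591.
At 5765 K (t = 57.65):
  G = 99.47·ln 57.65 − 161.1 = 99.47·4.0544 − 161.1 = 242.190.
Gain = 242.190 / 222.591 = 1.0880 → 1.088.

1.088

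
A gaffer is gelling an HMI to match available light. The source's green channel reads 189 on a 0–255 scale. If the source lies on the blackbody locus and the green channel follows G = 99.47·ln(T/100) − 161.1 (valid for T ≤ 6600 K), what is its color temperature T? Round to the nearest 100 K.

ln t = (189 + 161.1) / 99.47 = 3.5197.
t = e^3.5197 = 33.773.
T = 100·t = 3377 K → 3400 K to the nearest 100 K.

3400 K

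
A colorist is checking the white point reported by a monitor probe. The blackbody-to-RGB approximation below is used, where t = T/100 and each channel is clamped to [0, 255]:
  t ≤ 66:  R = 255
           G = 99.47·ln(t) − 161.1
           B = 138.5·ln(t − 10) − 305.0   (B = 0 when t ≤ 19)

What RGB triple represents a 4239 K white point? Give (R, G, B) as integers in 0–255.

t = 4239/100 = 42.39; the t ≤ 66 branch applies.
R = 255 by definition for t ≤ 66.
G = 99.47·ln 42.39 − 161.1 = 99.47·3.7469 − 161.1 = 211.605.
B = 138.5·ln(42.39 − 10) − 305.0 = 138.5·ln 32.39 − 305.0 = 138.5·3.4778 − 305.0 = 176.682.
Rounded: (255, 212, 177).

(255, 212, 177)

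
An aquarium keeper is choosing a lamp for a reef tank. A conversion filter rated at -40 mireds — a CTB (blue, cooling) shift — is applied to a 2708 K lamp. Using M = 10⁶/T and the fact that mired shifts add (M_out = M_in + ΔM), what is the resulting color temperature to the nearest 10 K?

3040 K

M_in = 10⁶/2708 = 369.28 mireds.
M_out = 369.28 + (-40) = 329.28 mireds.
T_out = 10⁶/329.28 = 3037.0 K → 3040 K.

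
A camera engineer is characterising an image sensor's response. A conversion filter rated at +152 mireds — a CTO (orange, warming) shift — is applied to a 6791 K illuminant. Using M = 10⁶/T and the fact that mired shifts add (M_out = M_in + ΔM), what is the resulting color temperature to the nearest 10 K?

M_in = 10⁶/6791 = 147.25 mireds.
M_out = 147.25 + (+152) = 299.25 mireds.
T_out = 10⁶/299.25 = 3341.6 K → 3340 K.

3340 K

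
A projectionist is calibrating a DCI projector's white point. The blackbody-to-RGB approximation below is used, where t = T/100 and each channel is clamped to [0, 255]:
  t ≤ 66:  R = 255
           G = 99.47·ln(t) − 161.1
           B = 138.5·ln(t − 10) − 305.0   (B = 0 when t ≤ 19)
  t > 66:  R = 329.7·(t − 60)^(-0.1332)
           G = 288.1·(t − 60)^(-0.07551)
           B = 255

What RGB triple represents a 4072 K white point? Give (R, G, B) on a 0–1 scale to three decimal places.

t = 4072/100 = 40.72; the t ≤ 66 branch applies.
R = 255 by definition for t ≤ 66.
G = 99.47·ln 40.72 − 161.1 = 99.47·3.7067 − 161.1 = 207.607.
B = 138.5·ln(40.72 − 10) − 305.0 = 138.5·ln 30.72 − 305.0 = 138.5·3.4249 − 305.0 = 169.351.
Dividing each by 255: (1.0000, 0.8141, 0.6641) → (1.000, 0.814, 0.664).

(1.000, 0.814, 0.664)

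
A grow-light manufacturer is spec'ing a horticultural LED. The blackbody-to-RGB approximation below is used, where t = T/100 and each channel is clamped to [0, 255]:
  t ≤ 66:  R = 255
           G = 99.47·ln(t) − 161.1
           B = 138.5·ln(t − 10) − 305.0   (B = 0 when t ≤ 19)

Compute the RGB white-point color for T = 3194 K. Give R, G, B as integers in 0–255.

R=255, G=183, B=123

t = 3194/100 = 31.94; the t ≤ 66 branch applies.
R = 255 by definition for t ≤ 66.
G = 99.47·ln 31.94 − 161.1 = 99.47·3.4639 − 161.1 = 183.450.
B = 138.5·ln(31.94 − 10) − 305.0 = 138.5·ln 21.94 − 305.0 = 138.5·3.0883 − 305.0 = 122.731.
Rounded: (255, 183, 123).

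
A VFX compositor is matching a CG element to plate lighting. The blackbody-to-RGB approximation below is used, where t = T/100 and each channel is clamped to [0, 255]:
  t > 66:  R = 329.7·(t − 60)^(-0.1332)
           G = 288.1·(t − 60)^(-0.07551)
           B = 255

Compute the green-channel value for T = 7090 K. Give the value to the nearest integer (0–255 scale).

t = 7090/100 = 70.9; the t > 66 branch applies.
G = 288.1·(70.9 − 60)^(-0.07551) = 288.1·10.9^(-0.07551) = 288.1·0.83496 = 240.551.
Rounded: 241.

241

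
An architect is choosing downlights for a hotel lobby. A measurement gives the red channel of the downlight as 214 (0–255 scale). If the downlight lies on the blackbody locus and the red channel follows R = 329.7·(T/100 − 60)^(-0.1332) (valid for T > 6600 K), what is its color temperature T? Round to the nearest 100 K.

8600 K

(t − 60)^(-0.1332) = 214/329.7 = 0.64907.
t − 60 = 0.64907^(1/-0.1332) = 0.64907^(-7.508) = 25.657, so t = 85.657.
T = 100·t = 8566 K → 8600 K to the nearest 100 K.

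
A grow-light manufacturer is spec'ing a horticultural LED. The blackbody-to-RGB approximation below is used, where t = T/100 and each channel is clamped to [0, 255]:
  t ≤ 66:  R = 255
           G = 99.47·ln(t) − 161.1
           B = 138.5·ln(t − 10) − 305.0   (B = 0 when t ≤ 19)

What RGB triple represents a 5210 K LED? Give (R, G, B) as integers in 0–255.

(255, 232, 213)

t = 5210/100 = 52.1; the t ≤ 66 branch applies.
R = 255 by definition for t ≤ 66.
G = 99.47·ln 52.1 − 161.1 = 99.47·3.9532 − 161.1 = 232.121.
B = 138.5·ln(52.1 − 10) − 305.0 = 138.5·ln 42.1 − 305.0 = 138.5·3.7400 − 305.0 = 212.997.
Rounded: (255, 232, 213).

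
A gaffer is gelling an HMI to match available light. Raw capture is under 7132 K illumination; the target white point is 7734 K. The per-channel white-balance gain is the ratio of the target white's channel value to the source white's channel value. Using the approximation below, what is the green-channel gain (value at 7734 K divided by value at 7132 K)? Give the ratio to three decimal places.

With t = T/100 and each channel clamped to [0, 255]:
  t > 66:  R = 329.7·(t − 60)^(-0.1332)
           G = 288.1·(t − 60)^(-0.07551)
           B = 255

0.968

At 7132 K (t = 71.32):
  G = 288.1·(71.32 − 60)^(-0.07551) = 288.1·11.32^(-0.07551) = 288.1·0.83258 = 239.865.
At 7734 K (t = 77.34):
  G = 288.1·(77.34 − 60)^(-0.07551) = 288.1·17.34^(-0.07551) = 288.1·0.80619 = 232.264.
Gain = 232.264 / 239.865 = 0.9683 → 0.968.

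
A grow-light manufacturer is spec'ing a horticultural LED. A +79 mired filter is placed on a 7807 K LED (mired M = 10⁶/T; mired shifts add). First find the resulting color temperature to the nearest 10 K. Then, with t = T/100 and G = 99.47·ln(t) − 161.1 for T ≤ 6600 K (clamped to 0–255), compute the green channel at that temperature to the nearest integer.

M_in = 10⁶/7807 = 128.09; M_out = 128.09 + (+79) = 207.09.
T_out = 10⁶/207.09 = 4828.8 K → 4830 K; t = 48.3.
G = 99.47·ln 48.3 − 161.1 = 99.47·3.8774 − 161.1 = 224.588.
Rounded: 225.

225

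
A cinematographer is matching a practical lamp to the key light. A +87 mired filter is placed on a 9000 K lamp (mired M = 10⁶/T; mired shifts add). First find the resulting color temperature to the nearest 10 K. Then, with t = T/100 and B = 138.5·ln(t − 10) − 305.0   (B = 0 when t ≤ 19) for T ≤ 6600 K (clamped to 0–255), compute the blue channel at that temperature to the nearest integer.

208

M_in = 10⁶/9000 = 111.11; M_out = 111.11 + (+87) = 198.11.
T_out = 10⁶/198.11 = 5047.7 K → 5050 K; t = 50.5.
B = 138.5·ln(50.5 − 10) − 305.0 = 138.5·ln 40.5 − 305.0 = 138.5·3.7013 − 305.0 = 207.630.
Rounded: 208.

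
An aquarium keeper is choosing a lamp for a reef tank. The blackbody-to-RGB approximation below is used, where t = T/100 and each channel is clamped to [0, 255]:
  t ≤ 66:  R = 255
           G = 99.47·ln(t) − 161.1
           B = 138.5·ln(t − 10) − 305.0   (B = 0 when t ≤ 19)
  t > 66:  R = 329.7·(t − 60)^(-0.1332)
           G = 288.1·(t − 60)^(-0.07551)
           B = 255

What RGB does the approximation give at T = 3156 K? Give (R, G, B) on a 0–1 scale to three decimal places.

(1.000, 0.715, 0.472)

t = 3156/100 = 31.56; the t ≤ 66 branch applies.
R = 255 by definition for t ≤ 66.
G = 99.47·ln 31.56 − 161.1 = 99.47·3.4519 − 161.1 = 182.260.
B = 138.5·ln(31.56 − 10) − 305.0 = 138.5·ln 21.56 − 305.0 = 138.5·3.0708 − 305.0 = 120.311.
Dividing each by 255: (1.0000, 0.7147, 0.4718) → (1.000, 0.715, 0.472).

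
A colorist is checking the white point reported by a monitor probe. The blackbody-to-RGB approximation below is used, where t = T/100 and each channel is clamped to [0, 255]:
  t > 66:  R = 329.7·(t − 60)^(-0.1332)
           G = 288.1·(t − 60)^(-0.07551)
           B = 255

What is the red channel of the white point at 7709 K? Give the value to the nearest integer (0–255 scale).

226

t = 7709/100 = 77.09; the t > 66 branch applies.
R = 329.7·(77.09 − 60)^(-0.1332) = 329.7·17.09^(-0.1332) = 329.7·0.68517 = 225.901.
Rounded: 226.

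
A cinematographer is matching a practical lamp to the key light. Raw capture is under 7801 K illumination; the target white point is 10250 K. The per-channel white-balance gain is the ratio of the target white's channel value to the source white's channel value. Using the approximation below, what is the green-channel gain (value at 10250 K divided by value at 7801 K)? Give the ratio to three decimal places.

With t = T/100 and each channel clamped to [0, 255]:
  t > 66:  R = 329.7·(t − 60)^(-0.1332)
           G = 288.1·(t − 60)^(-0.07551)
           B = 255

0.937

At 7801 K (t = 78.01):
  G = 288.1·(78.01 − 60)^(-0.07551) = 288.1·18.01^(-0.07551) = 288.1·0.80389 = 231.600.
At 10250 K (t = 102.5):
  G = 288.1·(102.5 − 60)^(-0.07551) = 288.1·42.5^(-0.07551) = 288.1·0.75343 = 217.062.
Gain = 217.062 / 231.600 = 0.9372 → 0.937.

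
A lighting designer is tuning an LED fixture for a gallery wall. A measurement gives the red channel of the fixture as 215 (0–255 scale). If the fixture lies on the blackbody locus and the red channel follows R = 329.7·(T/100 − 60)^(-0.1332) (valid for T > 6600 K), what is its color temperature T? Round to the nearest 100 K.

(t − 60)^(-0.1332) = 215/329.7 = 0.65211.
t − 60 = 0.65211^(1/-0.1332) = 0.65211^(-7.508) = 24.774, so t = 84.774.
T = 100·t = 8477 K → 8500 K to the nearest 100 K.

8500 K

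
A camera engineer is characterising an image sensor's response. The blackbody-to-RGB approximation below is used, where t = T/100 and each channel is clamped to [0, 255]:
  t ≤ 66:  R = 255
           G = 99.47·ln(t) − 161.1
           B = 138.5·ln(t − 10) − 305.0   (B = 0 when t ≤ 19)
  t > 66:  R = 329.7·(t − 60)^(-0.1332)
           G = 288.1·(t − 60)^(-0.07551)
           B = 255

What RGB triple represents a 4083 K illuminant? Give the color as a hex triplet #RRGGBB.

t = 4083/100 = 40.83; the t ≤ 66 branch applies.
R = 255 by definition for t ≤ 66.
G = 99.47·ln 40.83 − 161.1 = 99.47·3.7094 − 161.1 = 207.876.
B = 138.5·ln(40.83 − 10) − 305.0 = 138.5·ln 30.83 − 305.0 = 138.5·3.4285 − 305.0 = 169.846.
Rounded: (255, 208, 170).
In hex: #FFD0AA.

#FFD0AA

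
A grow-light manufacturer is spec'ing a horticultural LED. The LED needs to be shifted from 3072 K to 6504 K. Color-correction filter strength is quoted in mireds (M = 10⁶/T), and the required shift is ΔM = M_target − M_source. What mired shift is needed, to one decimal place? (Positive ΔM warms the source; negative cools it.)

M_source = 10⁶/3072 = 325.521; M_target = 10⁶/6504 = 153.752.
ΔM = 153.752 − 325.521 = -171.769 → -171.8 mireds, a cooling shift.

-171.8 mireds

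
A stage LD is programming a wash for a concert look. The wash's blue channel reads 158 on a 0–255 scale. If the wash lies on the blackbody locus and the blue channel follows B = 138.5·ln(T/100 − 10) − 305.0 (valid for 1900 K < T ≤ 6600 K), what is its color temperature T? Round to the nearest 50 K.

3850 K

ln(t − 10) = (158 + 305.0) / 138.5 = 3.3430.
t − 10 = e^3.3430 = 28.303, so t = 38.303.
T = 100·t = 3830 K → 3850 K to the nearest 50 K.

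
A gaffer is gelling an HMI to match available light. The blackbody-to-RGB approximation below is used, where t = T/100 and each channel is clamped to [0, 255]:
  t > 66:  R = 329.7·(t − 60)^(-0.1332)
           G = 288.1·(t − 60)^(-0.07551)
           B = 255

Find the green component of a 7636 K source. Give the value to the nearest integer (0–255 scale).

233

t = 7636/100 = 76.36; the t > 66 branch applies.
G = 288.1·(76.36 − 60)^(-0.07551) = 288.1·16.36^(-0.07551) = 288.1·0.80974 = 233.287.
Rounded: 233.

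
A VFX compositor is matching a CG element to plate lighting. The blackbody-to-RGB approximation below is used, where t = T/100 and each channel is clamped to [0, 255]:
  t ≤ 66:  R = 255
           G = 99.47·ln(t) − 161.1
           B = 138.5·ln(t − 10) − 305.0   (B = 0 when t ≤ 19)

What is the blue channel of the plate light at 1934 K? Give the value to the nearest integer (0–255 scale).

t = 1934/100 = 19.34; the t ≤ 66 branch applies.
B = 138.5·ln(19.34 − 10) − 305.0 = 138.5·ln 9.34 − 305.0 = 138.5·2.2343 − 305.0 = 4.451.
Rounded: 4.

4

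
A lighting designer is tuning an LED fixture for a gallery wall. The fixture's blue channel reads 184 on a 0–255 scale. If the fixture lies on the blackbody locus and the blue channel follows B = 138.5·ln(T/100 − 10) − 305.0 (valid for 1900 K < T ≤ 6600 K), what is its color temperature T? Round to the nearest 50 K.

ln(t − 10) = (184 + 305.0) / 138.5 = 3.5307.
t − 10 = e^3.5307 = 34.147, so t = 44.147.
T = 100·t = 4415 K → 4400 K to the nearest 50 K.

4400 K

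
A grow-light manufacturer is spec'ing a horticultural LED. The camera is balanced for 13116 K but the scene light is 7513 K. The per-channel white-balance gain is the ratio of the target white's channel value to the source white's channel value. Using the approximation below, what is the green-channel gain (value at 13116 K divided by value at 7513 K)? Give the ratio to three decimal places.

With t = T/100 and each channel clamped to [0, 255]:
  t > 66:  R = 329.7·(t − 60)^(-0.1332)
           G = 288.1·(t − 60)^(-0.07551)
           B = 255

At 7513 K (t = 75.13):
  G = 288.1·(75.13 − 60)^(-0.07551) = 288.1·15.13^(-0.07551) = 288.1·0.81454 = 234.668.
At 13116 K (t = 131.16):
  G = 288.1·(131.16 − 60)^(-0.07551) = 288.1·71.16^(-0.07551) = 288.1·0.72467 = 208.776.
Gain = 208.776 / 234.668 = 0.8897 → 0.890.

0.890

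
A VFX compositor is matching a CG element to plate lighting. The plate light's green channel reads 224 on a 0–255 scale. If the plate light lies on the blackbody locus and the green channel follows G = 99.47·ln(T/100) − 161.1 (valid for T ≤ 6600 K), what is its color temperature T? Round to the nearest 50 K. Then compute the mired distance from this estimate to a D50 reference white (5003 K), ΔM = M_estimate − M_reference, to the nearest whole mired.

ln t = (224 + 161.1) / 99.47 = 3.8715.
t = e^3.8715 = 48.015.
T = 100·t = 4802 K → 4800 K to the nearest 50 K.
M_estimate = 10⁶/4800 = 208.33; M_reference = 10⁶/5003 = 199.88.
ΔM = 208.33 − 199.88 = 8.45 → +8 mireds.

+8 mireds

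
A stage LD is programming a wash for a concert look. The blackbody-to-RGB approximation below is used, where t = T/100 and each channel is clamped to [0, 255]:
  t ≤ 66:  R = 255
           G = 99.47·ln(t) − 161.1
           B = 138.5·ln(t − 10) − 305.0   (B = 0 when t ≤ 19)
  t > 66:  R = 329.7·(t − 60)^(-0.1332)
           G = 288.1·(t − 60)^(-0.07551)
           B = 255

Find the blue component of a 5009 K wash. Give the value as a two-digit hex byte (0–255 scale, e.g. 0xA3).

0xCE

t = 5009/100 = 50.09; the t ≤ 66 branch applies.
B = 138.5·ln(50.09 − 10) − 305.0 = 138.5·ln 40.09 − 305.0 = 138.5·3.6911 − 305.0 = 206.221.
Rounded: 206; in hex, 0xCE.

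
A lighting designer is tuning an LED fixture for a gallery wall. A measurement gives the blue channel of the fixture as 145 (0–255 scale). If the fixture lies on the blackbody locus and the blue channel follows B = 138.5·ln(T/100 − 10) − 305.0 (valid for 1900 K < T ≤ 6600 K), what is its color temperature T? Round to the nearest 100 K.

ln(t − 10) = (145 + 305.0) / 138.5 = 3.2491.
t − 10 = e^3.2491 = 25.767, so t = 35.767.
T = 100·t = 3577 K → 3600 K to the nearest 100 K.

3600 K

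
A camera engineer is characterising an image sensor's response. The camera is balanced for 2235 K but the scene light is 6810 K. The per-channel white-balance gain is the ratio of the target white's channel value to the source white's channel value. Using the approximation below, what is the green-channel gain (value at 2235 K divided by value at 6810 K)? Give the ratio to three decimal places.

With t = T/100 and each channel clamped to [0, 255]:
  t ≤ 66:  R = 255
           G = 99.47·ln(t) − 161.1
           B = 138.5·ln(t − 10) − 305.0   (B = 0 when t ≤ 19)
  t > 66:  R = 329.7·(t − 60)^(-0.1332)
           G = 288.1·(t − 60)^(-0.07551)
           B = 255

At 6810 K (t = 68.1):
  G = 288.1·(68.1 − 60)^(-0.07551) = 288.1·8.1^(-0.07551) = 288.1·0.85389 = 246.005.
At 2235 K (t = 22.35):
  G = 99.47·ln 22.35 − 161.1 = 99.47·3.1068 − 161.1 = 147.936.
Gain = 147.936 / 246.005 = 0.6014 → 0.601.

0.601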